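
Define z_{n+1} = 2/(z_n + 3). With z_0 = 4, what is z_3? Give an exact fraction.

46/83

z_1 = 2/(4 + 3) = 2/7.
z_2 = 2/(2/7 + 3) = 14/23.
z_3 = 2/(14/23 + 3) = 46/83.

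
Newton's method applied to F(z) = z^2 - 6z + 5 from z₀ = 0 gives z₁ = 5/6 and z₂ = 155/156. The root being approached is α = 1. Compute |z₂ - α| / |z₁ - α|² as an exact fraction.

3/13

z₁ - α = 5/6 - 1 = -1/6, so |z₁ - α| = 1/6.
z₂ - α = 155/156 - 1 = -1/156, so |z₂ - α| = 1/156.
|z₁ - α|² = 1/36.
Ratio = (1/156) / (1/36) = 3/13.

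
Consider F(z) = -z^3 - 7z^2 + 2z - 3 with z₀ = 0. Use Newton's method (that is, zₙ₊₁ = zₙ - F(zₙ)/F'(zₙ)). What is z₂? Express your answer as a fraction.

78/103

F'(z) = -3z^2 - 14z + 2.
F(0) = -3, F'(0) = 2, so z₁ = 0 - (-3)/2 = 3/2.
F(3/2) = -153/8, F'(3/2) = -103/4, so z₂ = (3/2) - (-153/8)/(-103/4) = 78/103.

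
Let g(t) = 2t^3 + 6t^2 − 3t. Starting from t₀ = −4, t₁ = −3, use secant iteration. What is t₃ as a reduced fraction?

g(−4) = −20, g(−3) = 9. t₂ = (−3) − 9·((−3) − (−4))/(9 − (−20)) = −96/29.
g(−3) = 9, g(−96/29) = 76320/24389. t₃ = (−96/29) − (76320/24389)·((−96/29) − (−3))/((76320/24389) − 9) = −18432/5303.

−18432/5303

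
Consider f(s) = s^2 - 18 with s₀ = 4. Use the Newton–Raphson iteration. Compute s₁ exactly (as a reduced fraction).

17/4

f'(s) = 2s.
f(4) = -2, f'(4) = 8, so s₁ = 4 - (-2)/8 = 17/4.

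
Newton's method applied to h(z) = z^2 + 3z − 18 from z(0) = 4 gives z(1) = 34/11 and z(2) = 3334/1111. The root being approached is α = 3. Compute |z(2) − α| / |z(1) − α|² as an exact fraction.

z(1) − α = 34/11 − 3 = 1/11, so |z(1) − α| = 1/11.
z(2) − α = 3334/1111 − 3 = 1/1111, so |z(2) − α| = 1/1111.
|z(1) − α|² = 1/121.
Ratio = (1/1111) / (1/121) = 11/101.

11/101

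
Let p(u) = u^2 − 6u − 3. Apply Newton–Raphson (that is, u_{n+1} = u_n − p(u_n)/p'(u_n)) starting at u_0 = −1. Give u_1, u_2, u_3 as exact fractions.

p'(u) = 2u − 6.
p(−1) = 4, p'(−1) = −8, so u_1 = (−1) − 4/(−8) = −1/2.
p(−1/2) = 1/4, p'(−1/2) = −7, so u_2 = (−1/2) − (1/4)/(−7) = −13/28.
p(−13/28) = 1/784, p'(−13/28) = −97/14, so u_3 = (−13/28) − (1/784)/(−97/14) = −2521/5432.

u_1 = −1/2, u_2 = −13/28, u_3 = −2521/5432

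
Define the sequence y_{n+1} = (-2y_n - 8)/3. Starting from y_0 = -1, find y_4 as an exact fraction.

-40/27

y_1 = (-2·(-1) - 8)/3 = -2.
y_2 = (-2·(-2) - 8)/3 = -4/3.
y_3 = (-2·(-4/3) - 8)/3 = -16/9.
y_4 = (-2·(-16/9) - 8)/3 = -40/27.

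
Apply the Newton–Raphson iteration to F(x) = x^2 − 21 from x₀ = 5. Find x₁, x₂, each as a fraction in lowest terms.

x₁ = 23/5, x₂ = 527/115

F'(x) = 2x.
F(5) = 4, F'(5) = 10, so x₁ = 5 − 4/10 = 23/5.
F(23/5) = 4/25, F'(23/5) = 46/5, so x₂ = (23/5) − (4/25)/(46/5) = 527/115.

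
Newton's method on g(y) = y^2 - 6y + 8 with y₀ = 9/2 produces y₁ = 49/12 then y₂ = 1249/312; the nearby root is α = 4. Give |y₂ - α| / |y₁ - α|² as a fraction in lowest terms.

6/13

y₁ - α = 49/12 - 4 = 1/12, so |y₁ - α| = 1/12.
y₂ - α = 1249/312 - 4 = 1/312, so |y₂ - α| = 1/312.
|y₁ - α|² = 1/144.
Ratio = (1/312) / (1/144) = 6/13.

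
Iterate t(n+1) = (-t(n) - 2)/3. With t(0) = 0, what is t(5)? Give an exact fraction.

-122/243

t(1) = (-0 - 2)/3 = -2/3.
t(2) = (-(-2/3) - 2)/3 = -4/9.
t(3) = (-(-4/9) - 2)/3 = -14/27.
t(4) = (-(-14/27) - 2)/3 = -40/81.
t(5) = (-(-40/81) - 2)/3 = -122/243.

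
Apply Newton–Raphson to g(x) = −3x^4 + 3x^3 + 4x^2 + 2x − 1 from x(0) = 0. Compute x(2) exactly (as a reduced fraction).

g'(x) = −12x^3 + 9x^2 + 8x + 2.
g(0) = −1, g'(0) = 2, so x(1) = 0 − (−1)/2 = 1/2.
g(1/2) = 19/16, g'(1/2) = 27/4, so x(2) = (1/2) − (19/16)/(27/4) = 35/108.

35/108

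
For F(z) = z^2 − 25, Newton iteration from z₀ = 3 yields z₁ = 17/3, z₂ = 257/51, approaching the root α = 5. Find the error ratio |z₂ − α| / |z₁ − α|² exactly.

3/34

z₁ − α = 17/3 − 5 = 2/3, so |z₁ − α| = 2/3.
z₂ − α = 257/51 − 5 = 2/51, so |z₂ − α| = 2/51.
|z₁ − α|² = 4/9.
Ratio = (2/51) / (4/9) = 3/34.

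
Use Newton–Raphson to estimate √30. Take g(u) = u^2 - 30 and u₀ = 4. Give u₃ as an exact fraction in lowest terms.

g'(u) = 2u.
g(4) = -14, g'(4) = 8, so u₁ = 4 - (-14)/8 = 23/4.
g(23/4) = 49/16, g'(23/4) = 23/2, so u₂ = (23/4) - (49/16)/(23/2) = 1009/184.
g(1009/184) = 2401/33856, g'(1009/184) = 1009/92, so u₃ = (1009/184) - (2401/33856)/(1009/92) = 2033761/371312.

2033761/371312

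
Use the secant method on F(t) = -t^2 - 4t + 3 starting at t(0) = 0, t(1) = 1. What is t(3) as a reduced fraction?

F(0) = 3, F(1) = -2. t(2) = 1 - (-2)·(1 - 0)/((-2) - 3) = 3/5.
F(1) = -2, F(3/5) = 6/25. t(3) = (3/5) - (6/25)·((3/5) - 1)/((6/25) - (-2)) = 9/14.

9/14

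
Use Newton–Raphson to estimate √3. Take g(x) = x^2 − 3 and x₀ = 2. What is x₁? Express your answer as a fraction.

g'(x) = 2x.
g(2) = 1, g'(2) = 4, so x₁ = 2 − 1/4 = 7/4.

7/4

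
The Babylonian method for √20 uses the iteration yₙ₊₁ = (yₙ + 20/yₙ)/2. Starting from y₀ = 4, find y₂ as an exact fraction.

161/36

y₁ = (4 + 20/4)/2 = 9/2.
y₂ = (9/2 + 20/(9/2))/2 = 161/36.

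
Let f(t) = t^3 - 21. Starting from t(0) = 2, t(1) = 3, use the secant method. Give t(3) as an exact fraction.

f(2) = -13, f(3) = 6. t(2) = 3 - 6·(3 - 2)/(6 - (-13)) = 51/19.
f(3) = 6, f(51/19) = -11388/6859. t(3) = (51/19) - (-11388/6859)·((51/19) - 3)/((-11388/6859) - 6) = 8035/2919.

8035/2919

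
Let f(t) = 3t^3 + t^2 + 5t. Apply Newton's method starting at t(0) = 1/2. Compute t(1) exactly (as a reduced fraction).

4/33

f'(t) = 9t^2 + 2t + 5.
f(1/2) = 25/8, f'(1/2) = 33/4, so t(1) = (1/2) - (25/8)/(33/4) = 4/33.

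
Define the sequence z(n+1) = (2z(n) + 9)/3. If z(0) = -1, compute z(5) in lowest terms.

1867/243

z(1) = (2·(-1) + 9)/3 = 7/3.
z(2) = (2·(7/3) + 9)/3 = 41/9.
z(3) = (2·(41/9) + 9)/3 = 163/27.
z(4) = (2·(163/27) + 9)/3 = 569/81.
z(5) = (2·(569/81) + 9)/3 = 1867/243.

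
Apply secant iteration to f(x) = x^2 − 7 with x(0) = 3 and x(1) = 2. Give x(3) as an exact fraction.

61/23

f(3) = 2, f(2) = −3. x(2) = 2 − (−3)·(2 − 3)/((−3) − 2) = 13/5.
f(2) = −3, f(13/5) = −6/25. x(3) = (13/5) − (−6/25)·((13/5) − 2)/((−6/25) − (−3)) = 61/23.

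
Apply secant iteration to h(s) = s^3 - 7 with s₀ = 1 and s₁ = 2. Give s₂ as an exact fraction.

h(1) = -6, h(2) = 1. s₂ = 2 - 1·(2 - 1)/(1 - (-6)) = 13/7.

13/7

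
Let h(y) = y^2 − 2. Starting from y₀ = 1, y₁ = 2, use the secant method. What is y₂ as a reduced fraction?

h(1) = −1, h(2) = 2. y₂ = 2 − 2·(2 − 1)/(2 − (−1)) = 4/3.

4/3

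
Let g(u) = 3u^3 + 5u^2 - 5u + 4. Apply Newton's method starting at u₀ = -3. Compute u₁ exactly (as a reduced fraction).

-121/46

g'(u) = 9u^2 + 10u - 5.
g(-3) = -17, g'(-3) = 46, so u₁ = (-3) - (-17)/46 = -121/46.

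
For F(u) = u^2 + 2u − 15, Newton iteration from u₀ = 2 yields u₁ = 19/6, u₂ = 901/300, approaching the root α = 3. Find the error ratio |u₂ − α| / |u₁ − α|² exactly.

u₁ − α = 19/6 − 3 = 1/6, so |u₁ − α| = 1/6.
u₂ − α = 901/300 − 3 = 1/300, so |u₂ − α| = 1/300.
|u₁ − α|² = 1/36.
Ratio = (1/300) / (1/36) = 3/25.

3/25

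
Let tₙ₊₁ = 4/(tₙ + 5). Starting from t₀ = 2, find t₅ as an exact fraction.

5084/7247

t₁ = 4/(2 + 5) = 4/7.
t₂ = 4/(4/7 + 5) = 28/39.
t₃ = 4/(28/39 + 5) = 156/223.
t₄ = 4/(156/223 + 5) = 892/1271.
t₅ = 4/(892/1271 + 5) = 5084/7247.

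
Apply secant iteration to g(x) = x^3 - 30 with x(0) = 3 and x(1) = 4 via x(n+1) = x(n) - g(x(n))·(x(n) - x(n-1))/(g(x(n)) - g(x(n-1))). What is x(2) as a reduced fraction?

g(3) = -3, g(4) = 34. x(2) = 4 - 34·(4 - 3)/(34 - (-3)) = 114/37.

114/37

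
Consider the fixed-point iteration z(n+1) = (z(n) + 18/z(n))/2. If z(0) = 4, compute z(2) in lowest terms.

z(1) = (4 + 18/4)/2 = 17/4.
z(2) = (17/4 + 18/(17/4))/2 = 577/136.

577/136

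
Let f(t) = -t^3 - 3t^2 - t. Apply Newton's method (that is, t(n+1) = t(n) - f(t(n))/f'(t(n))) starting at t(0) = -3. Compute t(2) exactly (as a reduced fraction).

-8748/3335

f'(t) = -3t^2 - 6t - 1.
f(-3) = 3, f'(-3) = -10, so t(1) = (-3) - 3/(-10) = -27/10.
f(-27/10) = 513/1000, f'(-27/10) = -667/100, so t(2) = (-27/10) - (513/1000)/(-667/100) = -8748/3335.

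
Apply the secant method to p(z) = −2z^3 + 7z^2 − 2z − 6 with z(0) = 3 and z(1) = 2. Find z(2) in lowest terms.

p(3) = −3, p(2) = 2. z(2) = 2 − 2·(2 − 3)/(2 − (−3)) = 12/5.

12/5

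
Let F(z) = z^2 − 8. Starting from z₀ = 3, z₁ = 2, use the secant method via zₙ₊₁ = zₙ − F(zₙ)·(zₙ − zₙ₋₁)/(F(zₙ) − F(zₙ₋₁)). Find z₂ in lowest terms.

14/5

F(3) = 1, F(2) = −4. z₂ = 2 − (−4)·(2 − 3)/((−4) − 1) = 14/5.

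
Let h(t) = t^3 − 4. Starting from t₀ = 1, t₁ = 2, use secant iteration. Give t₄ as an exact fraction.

h(1) = −3, h(2) = 4. t₂ = 2 − 4·(2 − 1)/(4 − (−3)) = 10/7.
h(2) = 4, h(10/7) = −372/343. t₃ = (10/7) − (−372/343)·((10/7) − 2)/((−372/343) − 4) = 169/109.
h(10/7) = −372/343, h(169/109) = −353307/1295029. t₄ = (169/109) − (−353307/1295029)·((169/109) − (10/7))/((−353307/1295029) − (−372/343)) = 2056682/1292353.

2056682/1292353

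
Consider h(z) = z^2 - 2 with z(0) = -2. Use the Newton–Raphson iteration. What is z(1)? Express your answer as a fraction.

h'(z) = 2z.
h(-2) = 2, h'(-2) = -4, so z(1) = (-2) - 2/(-4) = -3/2.

-3/2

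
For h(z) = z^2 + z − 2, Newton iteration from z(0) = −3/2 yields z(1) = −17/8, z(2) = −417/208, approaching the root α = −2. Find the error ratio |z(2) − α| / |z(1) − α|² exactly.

z(1) − α = −17/8 − (−2) = −17/8 + 2 = −1/8, so |z(1) − α| = 1/8.
z(2) − α = −417/208 − (−2) = −417/208 + 2 = −1/208, so |z(2) − α| = 1/208.
|z(1) − α|² = 1/64.
Ratio = (1/208) / (1/64) = 4/13.

4/13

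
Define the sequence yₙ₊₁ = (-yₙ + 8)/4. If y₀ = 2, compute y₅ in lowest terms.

y₁ = (-2 + 8)/4 = 3/2.
y₂ = (-(3/2) + 8)/4 = 13/8.
y₃ = (-(13/8) + 8)/4 = 51/32.
y₄ = (-(51/32) + 8)/4 = 205/128.
y₅ = (-(205/128) + 8)/4 = 819/512.

819/512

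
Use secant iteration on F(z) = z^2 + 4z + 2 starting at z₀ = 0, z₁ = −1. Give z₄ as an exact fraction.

−17/29

F(0) = 2, F(−1) = −1. z₂ = (−1) − (−1)·((−1) − 0)/((−1) − 2) = −2/3.
F(−1) = −1, F(−2/3) = −2/9. z₃ = (−2/3) − (−2/9)·((−2/3) − (−1))/((−2/9) − (−1)) = −4/7.
F(−2/3) = −2/9, F(−4/7) = 2/49. z₄ = (−4/7) − (2/49)·((−4/7) − (−2/3))/((2/49) − (−2/9)) = −17/29.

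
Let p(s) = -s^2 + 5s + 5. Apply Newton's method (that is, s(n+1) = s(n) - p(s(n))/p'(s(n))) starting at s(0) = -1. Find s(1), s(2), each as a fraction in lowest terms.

s(1) = -6/7, s(2) = -281/329

p'(s) = -2s + 5.
p(-1) = -1, p'(-1) = 7, so s(1) = (-1) - (-1)/7 = -6/7.
p(-6/7) = -1/49, p'(-6/7) = 47/7, so s(2) = (-6/7) - (-1/49)/(47/7) = -281/329.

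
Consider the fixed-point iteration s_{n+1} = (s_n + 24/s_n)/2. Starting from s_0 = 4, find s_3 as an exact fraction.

s_1 = (4 + 24/4)/2 = 5.
s_2 = (5 + 24/5)/2 = 49/10.
s_3 = (49/10 + 24/(49/10))/2 = 4801/980.

4801/980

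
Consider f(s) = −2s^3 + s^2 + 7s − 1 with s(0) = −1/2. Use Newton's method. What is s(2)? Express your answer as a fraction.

f'(s) = −6s^2 + 2s + 7.
f(−1/2) = −4, f'(−1/2) = 9/2, so s(1) = (−1/2) − (−4)/(9/2) = 7/18.
f(7/18) = 1280/729, f'(7/18) = 371/54, so s(2) = (7/18) − (1280/729)/(371/54) = 2671/20034.

2671/20034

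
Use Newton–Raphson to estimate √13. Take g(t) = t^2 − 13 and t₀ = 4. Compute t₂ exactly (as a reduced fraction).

1673/464

g'(t) = 2t.
g(4) = 3, g'(4) = 8, so t₁ = 4 − 3/8 = 29/8.
g(29/8) = 9/64, g'(29/8) = 29/4, so t₂ = (29/8) − (9/64)/(29/4) = 1673/464.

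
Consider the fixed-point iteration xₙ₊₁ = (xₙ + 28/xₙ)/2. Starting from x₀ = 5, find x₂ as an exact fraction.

x₁ = (5 + 28/5)/2 = 53/10.
x₂ = (53/10 + 28/(53/10))/2 = 5609/1060.

5609/1060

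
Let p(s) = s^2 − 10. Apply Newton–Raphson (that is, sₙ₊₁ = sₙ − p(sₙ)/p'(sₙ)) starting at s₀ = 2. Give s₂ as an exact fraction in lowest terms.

p'(s) = 2s.
p(2) = −6, p'(2) = 4, so s₁ = 2 − (−6)/4 = 7/2.
p(7/2) = 9/4, p'(7/2) = 7, so s₂ = (7/2) − (9/4)/7 = 89/28.

89/28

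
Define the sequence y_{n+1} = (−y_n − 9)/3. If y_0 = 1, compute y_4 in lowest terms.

y_1 = (−1 − 9)/3 = −10/3.
y_2 = (−(−10/3) − 9)/3 = −17/9.
y_3 = (−(−17/9) − 9)/3 = −64/27.
y_4 = (−(−64/27) − 9)/3 = −179/81.

−179/81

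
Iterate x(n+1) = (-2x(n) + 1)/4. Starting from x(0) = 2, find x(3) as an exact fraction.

-1/16

x(1) = (-2·2 + 1)/4 = -3/4.
x(2) = (-2·(-3/4) + 1)/4 = 5/8.
x(3) = (-2·(5/8) + 1)/4 = -1/16.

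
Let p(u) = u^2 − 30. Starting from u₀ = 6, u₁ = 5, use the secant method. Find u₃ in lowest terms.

126/23

p(6) = 6, p(5) = −5. u₂ = 5 − (−5)·(5 − 6)/((−5) − 6) = 60/11.
p(5) = −5, p(60/11) = −30/121. u₃ = (60/11) − (−30/121)·((60/11) − 5)/((−30/121) − (−5)) = 126/23.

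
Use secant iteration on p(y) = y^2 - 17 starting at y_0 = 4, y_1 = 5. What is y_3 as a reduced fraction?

169/41

p(4) = -1, p(5) = 8. y_2 = 5 - 8·(5 - 4)/(8 - (-1)) = 37/9.
p(5) = 8, p(37/9) = -8/81. y_3 = (37/9) - (-8/81)·((37/9) - 5)/((-8/81) - 8) = 169/41.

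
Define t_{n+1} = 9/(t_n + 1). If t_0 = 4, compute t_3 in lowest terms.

126/59

t_1 = 9/(4 + 1) = 9/5.
t_2 = 9/(9/5 + 1) = 45/14.
t_3 = 9/(45/14 + 1) = 126/59.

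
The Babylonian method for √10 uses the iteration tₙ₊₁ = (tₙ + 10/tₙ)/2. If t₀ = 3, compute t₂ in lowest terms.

t₁ = (3 + 10/3)/2 = 19/6.
t₂ = (19/6 + 10/(19/6))/2 = 721/228.

721/228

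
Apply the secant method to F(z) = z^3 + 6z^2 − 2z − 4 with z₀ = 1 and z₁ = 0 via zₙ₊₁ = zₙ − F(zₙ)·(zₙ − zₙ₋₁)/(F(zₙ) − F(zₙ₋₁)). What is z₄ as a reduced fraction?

263650/293507

F(1) = 1, F(0) = −4. z₂ = 0 − (−4)·(0 − 1)/((−4) − 1) = 4/5.
F(0) = −4, F(4/5) = −156/125. z₃ = (4/5) − (−156/125)·((4/5) − 0)/((−156/125) − (−4)) = 50/43.
F(4/5) = −156/125, F(50/43) = 267072/79507. z₄ = (50/43) − (267072/79507)·((50/43) − (4/5))/((267072/79507) − (−156/125)) = 263650/293507.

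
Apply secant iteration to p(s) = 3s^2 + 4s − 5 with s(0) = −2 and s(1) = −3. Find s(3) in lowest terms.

−131/62

p(−2) = −1, p(−3) = 10. s(2) = (−3) − 10·((−3) − (−2))/(10 − (−1)) = −23/11.
p(−3) = 10, p(−23/11) = −30/121. s(3) = (−23/11) − (−30/121)·((−23/11) − (−3))/((−30/121) − 10) = −131/62.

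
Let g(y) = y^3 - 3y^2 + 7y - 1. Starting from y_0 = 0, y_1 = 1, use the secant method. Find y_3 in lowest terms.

4/29

g(0) = -1, g(1) = 4. y_2 = 1 - 4·(1 - 0)/(4 - (-1)) = 1/5.
g(1) = 4, g(1/5) = 36/125. y_3 = (1/5) - (36/125)·((1/5) - 1)/((36/125) - 4) = 4/29.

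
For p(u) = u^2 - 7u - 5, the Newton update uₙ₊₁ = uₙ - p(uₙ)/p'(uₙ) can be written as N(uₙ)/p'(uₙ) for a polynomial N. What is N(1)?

p'(u) = 2u - 7.
N(u) = u·p'(u) - p(u) = u·(2u - 7) - (u^2 - 7u - 5) = u^2 + 5.
N(1) = 6.

6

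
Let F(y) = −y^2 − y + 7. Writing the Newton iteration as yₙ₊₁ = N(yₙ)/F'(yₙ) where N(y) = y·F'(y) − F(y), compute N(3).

−16

F'(y) = −2y − 1.
N(y) = y·F'(y) − F(y) = y·(−2y − 1) − (−y^2 − y + 7) = −y^2 − 7.
N(3) = −16.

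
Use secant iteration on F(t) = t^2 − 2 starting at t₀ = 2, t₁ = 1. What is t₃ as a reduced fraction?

F(2) = 2, F(1) = −1. t₂ = 1 − (−1)·(1 − 2)/((−1) − 2) = 4/3.
F(1) = −1, F(4/3) = −2/9. t₃ = (4/3) − (−2/9)·((4/3) − 1)/((−2/9) − (−1)) = 10/7.

10/7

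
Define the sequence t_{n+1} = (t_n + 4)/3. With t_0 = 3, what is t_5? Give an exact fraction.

t_1 = (3 + 4)/3 = 7/3.
t_2 = ((7/3) + 4)/3 = 19/9.
t_3 = ((19/9) + 4)/3 = 55/27.
t_4 = ((55/27) + 4)/3 = 163/81.
t_5 = ((163/81) + 4)/3 = 487/243.

487/243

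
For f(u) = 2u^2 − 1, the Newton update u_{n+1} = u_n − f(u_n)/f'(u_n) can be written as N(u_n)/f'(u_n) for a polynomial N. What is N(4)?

f'(u) = 4u.
N(u) = u·f'(u) − f(u) = u·(4u) − (2u^2 − 1) = 2u^2 + 1.
N(4) = 33.

33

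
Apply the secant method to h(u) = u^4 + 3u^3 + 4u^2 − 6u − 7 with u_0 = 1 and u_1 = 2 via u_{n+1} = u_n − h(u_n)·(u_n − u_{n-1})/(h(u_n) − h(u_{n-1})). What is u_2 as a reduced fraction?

h(1) = −5, h(2) = 37. u_2 = 2 − 37·(2 − 1)/(37 − (−5)) = 47/42.

47/42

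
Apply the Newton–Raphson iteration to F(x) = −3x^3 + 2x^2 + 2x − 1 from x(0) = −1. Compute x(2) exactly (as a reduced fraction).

−7487/9713

F'(x) = −9x^2 + 4x + 2.
F(−1) = 2, F'(−1) = −11, so x(1) = (−1) − 2/(−11) = −9/11.
F(−9/11) = 460/1331, F'(−9/11) = −883/121, so x(2) = (−9/11) − (460/1331)/(−883/121) = −7487/9713.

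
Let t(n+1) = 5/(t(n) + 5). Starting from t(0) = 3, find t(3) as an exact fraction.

45/53

t(1) = 5/(3 + 5) = 5/8.
t(2) = 5/(5/8 + 5) = 8/9.
t(3) = 5/(8/9 + 5) = 45/53.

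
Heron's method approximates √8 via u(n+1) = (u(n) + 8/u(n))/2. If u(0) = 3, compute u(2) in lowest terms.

u(1) = (3 + 8/3)/2 = 17/6.
u(2) = (17/6 + 8/(17/6))/2 = 577/204.

577/204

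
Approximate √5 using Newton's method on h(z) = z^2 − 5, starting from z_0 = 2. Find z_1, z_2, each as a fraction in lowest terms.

h'(z) = 2z.
h(2) = −1, h'(2) = 4, so z_1 = 2 − (−1)/4 = 9/4.
h(9/4) = 1/16, h'(9/4) = 9/2, so z_2 = (9/4) − (1/16)/(9/2) = 161/72.

z_1 = 9/4, z_2 = 161/72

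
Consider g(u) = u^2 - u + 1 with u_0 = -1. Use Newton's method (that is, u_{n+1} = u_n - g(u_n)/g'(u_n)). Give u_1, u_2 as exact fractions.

g'(u) = 2u - 1.
g(-1) = 3, g'(-1) = -3, so u_1 = (-1) - 3/(-3) = 0.
g(0) = 1, g'(0) = -1, so u_2 = 0 - 1/(-1) = 1.

u_1 = 0, u_2 = 1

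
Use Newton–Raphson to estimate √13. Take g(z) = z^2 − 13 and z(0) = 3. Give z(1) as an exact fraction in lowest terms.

g'(z) = 2z.
g(3) = −4, g'(3) = 6, so z(1) = 3 − (−4)/6 = 11/3.

11/3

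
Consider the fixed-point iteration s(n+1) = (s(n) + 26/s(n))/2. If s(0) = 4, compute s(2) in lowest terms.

857/168

s(1) = (4 + 26/4)/2 = 21/4.
s(2) = (21/4 + 26/(21/4))/2 = 857/168.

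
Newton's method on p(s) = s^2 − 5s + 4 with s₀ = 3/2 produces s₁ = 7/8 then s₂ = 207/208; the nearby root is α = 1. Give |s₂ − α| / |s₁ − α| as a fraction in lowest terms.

s₁ − α = 7/8 − 1 = −1/8, so |s₁ − α| = 1/8.
s₂ − α = 207/208 − 1 = −1/208, so |s₂ − α| = 1/208.
Ratio = (1/208) / (1/8) = 1/26.

1/26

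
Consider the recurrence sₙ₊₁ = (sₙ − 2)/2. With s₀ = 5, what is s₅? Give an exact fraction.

−57/32

s₁ = (5 − 2)/2 = 3/2.
s₂ = ((3/2) − 2)/2 = −1/4.
s₃ = ((−1/4) − 2)/2 = −9/8.
s₄ = ((−9/8) − 2)/2 = −25/16.
s₅ = ((−25/16) − 2)/2 = −57/32.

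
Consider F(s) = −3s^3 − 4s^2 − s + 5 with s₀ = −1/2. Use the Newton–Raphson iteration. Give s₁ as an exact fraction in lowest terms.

F'(s) = −9s^2 − 8s − 1.
F(−1/2) = 39/8, F'(−1/2) = 3/4, so s₁ = (−1/2) − (39/8)/(3/4) = −7.

−7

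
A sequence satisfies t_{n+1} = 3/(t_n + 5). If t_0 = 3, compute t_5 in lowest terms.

3972/7337

t_1 = 3/(3 + 5) = 3/8.
t_2 = 3/(3/8 + 5) = 24/43.
t_3 = 3/(24/43 + 5) = 129/239.
t_4 = 3/(129/239 + 5) = 717/1324.
t_5 = 3/(717/1324 + 5) = 3972/7337.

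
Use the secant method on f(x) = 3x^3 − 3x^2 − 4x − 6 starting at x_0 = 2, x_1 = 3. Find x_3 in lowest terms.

29193/14063

f(2) = −2, f(3) = 36. x_2 = 3 − 36·(3 − 2)/(36 − (−2)) = 39/19.
f(3) = 36, f(39/19) = −6210/6859. x_3 = (39/19) − (−6210/6859)·((39/19) − 3)/((−6210/6859) − 36) = 29193/14063.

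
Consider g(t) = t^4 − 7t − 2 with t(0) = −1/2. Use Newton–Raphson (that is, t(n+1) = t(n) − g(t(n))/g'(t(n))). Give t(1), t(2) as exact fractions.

t(1) = −7/24, t(2) = −44717/157024

g'(t) = 4t^3 − 7.
g(−1/2) = 25/16, g'(−1/2) = −15/2, so t(1) = (−1/2) − (25/16)/(−15/2) = −7/24.
g(−7/24) = 16225/331776, g'(−7/24) = −24535/3456, so t(2) = (−7/24) − (16225/331776)/(−24535/3456) = −44717/157024.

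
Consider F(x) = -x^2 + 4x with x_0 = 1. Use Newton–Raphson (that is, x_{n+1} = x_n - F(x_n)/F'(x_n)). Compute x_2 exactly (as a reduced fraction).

F'(x) = -2x + 4.
F(1) = 3, F'(1) = 2, so x_1 = 1 - 3/2 = -1/2.
F(-1/2) = -9/4, F'(-1/2) = 5, so x_2 = (-1/2) - (-9/4)/5 = -1/20.

-1/20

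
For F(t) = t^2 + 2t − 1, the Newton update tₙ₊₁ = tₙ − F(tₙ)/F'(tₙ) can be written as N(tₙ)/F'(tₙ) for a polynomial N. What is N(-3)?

10

F'(t) = 2t + 2.
N(t) = t·F'(t) − F(t) = t·(2t + 2) − (t^2 + 2t − 1) = t^2 + 1.
N(-3) = 10.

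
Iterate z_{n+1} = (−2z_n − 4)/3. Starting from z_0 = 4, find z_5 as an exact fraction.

z_1 = (−2·4 − 4)/3 = −4.
z_2 = (−2·(−4) − 4)/3 = 4/3.
z_3 = (−2·(4/3) − 4)/3 = −20/9.
z_4 = (−2·(−20/9) − 4)/3 = 4/27.
z_5 = (−2·(4/27) − 4)/3 = −116/81.

−116/81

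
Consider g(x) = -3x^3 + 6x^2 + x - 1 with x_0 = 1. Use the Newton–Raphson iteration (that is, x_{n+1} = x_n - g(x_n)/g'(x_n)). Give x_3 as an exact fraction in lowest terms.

1013467/2810005

g'(x) = -9x^2 + 12x + 1.
g(1) = 3, g'(1) = 4, so x_1 = 1 - 3/4 = 1/4.
g(1/4) = -27/64, g'(1/4) = 55/16, so x_2 = (1/4) - (-27/64)/(55/16) = 41/110.
g(41/110) = 67797/1331000, g'(41/110) = 51091/12100, so x_3 = (41/110) - (67797/1331000)/(51091/12100) = 1013467/2810005.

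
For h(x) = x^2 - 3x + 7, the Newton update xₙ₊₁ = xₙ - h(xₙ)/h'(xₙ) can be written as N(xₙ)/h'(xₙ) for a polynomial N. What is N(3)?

2

h'(x) = 2x - 3.
N(x) = x·h'(x) - h(x) = x·(2x - 3) - (x^2 - 3x + 7) = x^2 - 7.
N(3) = 2.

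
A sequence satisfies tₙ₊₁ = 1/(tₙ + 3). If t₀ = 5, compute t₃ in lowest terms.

t₁ = 1/(5 + 3) = 1/8.
t₂ = 1/(1/8 + 3) = 8/25.
t₃ = 1/(8/25 + 3) = 25/83.

25/83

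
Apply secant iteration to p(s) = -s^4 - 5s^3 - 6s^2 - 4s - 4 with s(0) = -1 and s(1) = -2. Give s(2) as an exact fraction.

-4/3

p(-1) = -2, p(-2) = 4. s(2) = (-2) - 4·((-2) - (-1))/(4 - (-2)) = -4/3.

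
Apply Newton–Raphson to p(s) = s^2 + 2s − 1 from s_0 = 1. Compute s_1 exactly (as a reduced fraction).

p'(s) = 2s + 2.
p(1) = 2, p'(1) = 4, so s_1 = 1 − 2/4 = 1/2.

1/2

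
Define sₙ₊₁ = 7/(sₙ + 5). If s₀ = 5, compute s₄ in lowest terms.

s₁ = 7/(5 + 5) = 7/10.
s₂ = 7/(7/10 + 5) = 70/57.
s₃ = 7/(70/57 + 5) = 399/355.
s₄ = 7/(399/355 + 5) = 2485/2174.

2485/2174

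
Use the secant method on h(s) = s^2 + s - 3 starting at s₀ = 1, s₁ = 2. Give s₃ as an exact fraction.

h(1) = -1, h(2) = 3. s₂ = 2 - 3·(2 - 1)/(3 - (-1)) = 5/4.
h(2) = 3, h(5/4) = -3/16. s₃ = (5/4) - (-3/16)·((5/4) - 2)/((-3/16) - 3) = 22/17.

22/17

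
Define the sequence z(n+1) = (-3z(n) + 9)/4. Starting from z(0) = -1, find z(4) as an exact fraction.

z(1) = (-3·(-1) + 9)/4 = 3.
z(2) = (-3·3 + 9)/4 = 0.
z(3) = (-3·0 + 9)/4 = 9/4.
z(4) = (-3·(9/4) + 9)/4 = 9/16.

9/16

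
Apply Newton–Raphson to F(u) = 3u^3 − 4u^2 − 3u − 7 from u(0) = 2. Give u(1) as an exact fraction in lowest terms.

39/17

F'(u) = 9u^2 − 8u − 3.
F(2) = −5, F'(2) = 17, so u(1) = 2 − (−5)/17 = 39/17.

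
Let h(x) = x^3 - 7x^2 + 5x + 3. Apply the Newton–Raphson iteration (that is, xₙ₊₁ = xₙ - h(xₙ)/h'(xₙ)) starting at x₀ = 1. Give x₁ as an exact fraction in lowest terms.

h'(x) = 3x^2 - 14x + 5.
h(1) = 2, h'(1) = -6, so x₁ = 1 - 2/(-6) = 4/3.

4/3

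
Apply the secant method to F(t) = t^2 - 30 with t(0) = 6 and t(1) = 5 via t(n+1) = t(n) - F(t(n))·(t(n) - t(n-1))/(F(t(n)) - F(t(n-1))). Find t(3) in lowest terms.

126/23

F(6) = 6, F(5) = -5. t(2) = 5 - (-5)·(5 - 6)/((-5) - 6) = 60/11.
F(5) = -5, F(60/11) = -30/121. t(3) = (60/11) - (-30/121)·((60/11) - 5)/((-30/121) - (-5)) = 126/23.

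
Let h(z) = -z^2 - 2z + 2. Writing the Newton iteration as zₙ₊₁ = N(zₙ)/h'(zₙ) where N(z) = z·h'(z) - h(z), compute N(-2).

-6

h'(z) = -2z - 2.
N(z) = z·h'(z) - h(z) = z·(-2z - 2) - (-z^2 - 2z + 2) = -z^2 - 2.
N(-2) = -6.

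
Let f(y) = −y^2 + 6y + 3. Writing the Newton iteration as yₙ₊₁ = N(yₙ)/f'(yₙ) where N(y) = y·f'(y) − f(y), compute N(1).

f'(y) = −2y + 6.
N(y) = y·f'(y) − f(y) = y·(−2y + 6) − (−y^2 + 6y + 3) = −y^2 − 3.
N(1) = −4.

−4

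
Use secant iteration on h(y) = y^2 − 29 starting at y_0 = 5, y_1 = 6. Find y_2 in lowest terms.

59/11

h(5) = −4, h(6) = 7. y_2 = 6 − 7·(6 − 5)/(7 − (−4)) = 59/11.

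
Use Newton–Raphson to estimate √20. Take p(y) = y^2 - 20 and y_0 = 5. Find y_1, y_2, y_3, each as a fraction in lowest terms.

p'(y) = 2y.
p(5) = 5, p'(5) = 10, so y_1 = 5 - 5/10 = 9/2.
p(9/2) = 1/4, p'(9/2) = 9, so y_2 = (9/2) - (1/4)/9 = 161/36.
p(161/36) = 1/1296, p'(161/36) = 161/18, so y_3 = (161/36) - (1/1296)/(161/18) = 51841/11592.

y_1 = 9/2, y_2 = 161/36, y_3 = 51841/11592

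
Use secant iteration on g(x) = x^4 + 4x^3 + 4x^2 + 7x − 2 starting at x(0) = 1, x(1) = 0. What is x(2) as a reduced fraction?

g(1) = 14, g(0) = −2. x(2) = 0 − (−2)·(0 − 1)/((−2) − 14) = 1/8.

1/8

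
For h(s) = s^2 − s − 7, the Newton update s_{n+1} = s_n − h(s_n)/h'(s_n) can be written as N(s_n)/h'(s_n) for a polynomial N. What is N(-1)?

h'(s) = 2s − 1.
N(s) = s·h'(s) − h(s) = s·(2s − 1) − (s^2 − s − 7) = s^2 + 7.
N(-1) = 8.

8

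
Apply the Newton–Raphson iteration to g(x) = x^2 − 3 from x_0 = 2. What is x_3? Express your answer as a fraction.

18817/10864

g'(x) = 2x.
g(2) = 1, g'(2) = 4, so x_1 = 2 − 1/4 = 7/4.
g(7/4) = 1/16, g'(7/4) = 7/2, so x_2 = (7/4) − (1/16)/(7/2) = 97/56.
g(97/56) = 1/3136, g'(97/56) = 97/28, so x_3 = (97/56) − (1/3136)/(97/28) = 18817/10864.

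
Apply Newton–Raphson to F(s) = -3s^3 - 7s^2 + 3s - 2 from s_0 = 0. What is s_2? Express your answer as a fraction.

F'(s) = -9s^2 - 14s + 3.
F(0) = -2, F'(0) = 3, so s_1 = 0 - (-2)/3 = 2/3.
F(2/3) = -4, F'(2/3) = -31/3, so s_2 = (2/3) - (-4)/(-31/3) = 26/93.

26/93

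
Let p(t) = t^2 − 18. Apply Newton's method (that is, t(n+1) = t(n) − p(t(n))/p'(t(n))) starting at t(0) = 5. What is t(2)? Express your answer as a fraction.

3649/860

p'(t) = 2t.
p(5) = 7, p'(5) = 10, so t(1) = 5 − 7/10 = 43/10.
p(43/10) = 49/100, p'(43/10) = 43/5, so t(2) = (43/10) − (49/100)/(43/5) = 3649/860.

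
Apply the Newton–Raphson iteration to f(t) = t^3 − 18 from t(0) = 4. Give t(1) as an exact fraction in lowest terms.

f'(t) = 3t^2.
f(4) = 46, f'(4) = 48, so t(1) = 4 − 46/48 = 73/24.

73/24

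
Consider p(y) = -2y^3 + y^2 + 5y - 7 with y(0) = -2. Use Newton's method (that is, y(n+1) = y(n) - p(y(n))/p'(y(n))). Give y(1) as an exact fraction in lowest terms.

p'(y) = -6y^2 + 2y + 5.
p(-2) = 3, p'(-2) = -23, so y(1) = (-2) - 3/(-23) = -43/23.

-43/23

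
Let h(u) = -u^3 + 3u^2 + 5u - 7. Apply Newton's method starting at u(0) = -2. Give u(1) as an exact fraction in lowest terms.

h'(u) = -3u^2 + 6u + 5.
h(-2) = 3, h'(-2) = -19, so u(1) = (-2) - 3/(-19) = -35/19.

-35/19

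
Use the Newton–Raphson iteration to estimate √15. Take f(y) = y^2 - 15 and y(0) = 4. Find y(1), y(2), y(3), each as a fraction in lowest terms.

f'(y) = 2y.
f(4) = 1, f'(4) = 8, so y(1) = 4 - 1/8 = 31/8.
f(31/8) = 1/64, f'(31/8) = 31/4, so y(2) = (31/8) - (1/64)/(31/4) = 1921/496.
f(1921/496) = 1/246016, f'(1921/496) = 1921/248, so y(3) = (1921/496) - (1/246016)/(1921/248) = 7380481/1905632.

y(1) = 31/8, y(2) = 1921/496, y(3) = 7380481/1905632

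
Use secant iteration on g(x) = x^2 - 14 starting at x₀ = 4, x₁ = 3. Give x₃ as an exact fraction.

g(4) = 2, g(3) = -5. x₂ = 3 - (-5)·(3 - 4)/((-5) - 2) = 26/7.
g(3) = -5, g(26/7) = -10/49. x₃ = (26/7) - (-10/49)·((26/7) - 3)/((-10/49) - (-5)) = 176/47.

176/47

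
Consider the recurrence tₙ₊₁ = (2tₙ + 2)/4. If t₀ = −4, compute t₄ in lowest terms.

t₁ = (2·(−4) + 2)/4 = −3/2.
t₂ = (2·(−3/2) + 2)/4 = −1/4.
t₃ = (2·(−1/4) + 2)/4 = 3/8.
t₄ = (2·(3/8) + 2)/4 = 11/16.

11/16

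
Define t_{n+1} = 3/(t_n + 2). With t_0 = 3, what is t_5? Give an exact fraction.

t_1 = 3/(3 + 2) = 3/5.
t_2 = 3/(3/5 + 2) = 15/13.
t_3 = 3/(15/13 + 2) = 39/41.
t_4 = 3/(39/41 + 2) = 123/121.
t_5 = 3/(123/121 + 2) = 363/365.

363/365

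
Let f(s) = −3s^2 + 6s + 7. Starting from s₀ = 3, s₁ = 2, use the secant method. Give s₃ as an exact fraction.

71/25

f(3) = −2, f(2) = 7. s₂ = 2 − 7·(2 − 3)/(7 − (−2)) = 25/9.
f(2) = 7, f(25/9) = 14/27. s₃ = (25/9) − (14/27)·((25/9) − 2)/((14/27) − 7) = 71/25.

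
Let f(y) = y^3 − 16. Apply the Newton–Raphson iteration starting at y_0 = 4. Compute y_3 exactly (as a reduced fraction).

f'(y) = 3y^2.
f(4) = 48, f'(4) = 48, so y_1 = 4 − 48/48 = 3.
f(3) = 11, f'(3) = 27, so y_2 = 3 − 11/27 = 70/27.
f(70/27) = 28072/19683, f'(70/27) = 4900/243, so y_3 = (70/27) − (28072/19683)/(4900/243) = 250232/99225.

250232/99225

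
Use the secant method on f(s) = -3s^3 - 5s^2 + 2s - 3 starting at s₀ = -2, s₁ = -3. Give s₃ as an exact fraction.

f(-2) = -3, f(-3) = 27. s₂ = (-3) - 27·((-3) - (-2))/(27 - (-3)) = -21/10.
f(-3) = 27, f(-21/10) = -1467/1000. s₃ = (-21/10) - (-1467/1000)·((-21/10) - (-3))/((-1467/1000) - 27) = -6789/3163.

-6789/3163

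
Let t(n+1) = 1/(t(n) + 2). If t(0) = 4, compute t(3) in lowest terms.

13/32

t(1) = 1/(4 + 2) = 1/6.
t(2) = 1/(1/6 + 2) = 6/13.
t(3) = 1/(6/13 + 2) = 13/32.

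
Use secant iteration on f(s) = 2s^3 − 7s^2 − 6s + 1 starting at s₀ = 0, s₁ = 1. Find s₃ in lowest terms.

f(0) = 1, f(1) = −10. s₂ = 1 − (−10)·(1 − 0)/((−10) − 1) = 1/11.
f(1) = −10, f(1/11) = 530/1331. s₃ = (1/11) − (530/1331)·((1/11) − 1)/((530/1331) − (−10)) = 87/692.

87/692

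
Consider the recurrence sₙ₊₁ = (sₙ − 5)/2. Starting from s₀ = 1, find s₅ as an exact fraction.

−77/16

s₁ = (1 − 5)/2 = −2.
s₂ = ((−2) − 5)/2 = −7/2.
s₃ = ((−7/2) − 5)/2 = −17/4.
s₄ = ((−17/4) − 5)/2 = −37/8.
s₅ = ((−37/8) − 5)/2 = −77/16.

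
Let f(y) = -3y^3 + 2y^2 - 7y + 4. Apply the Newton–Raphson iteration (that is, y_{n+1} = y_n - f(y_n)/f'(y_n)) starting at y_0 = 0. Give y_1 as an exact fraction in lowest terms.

4/7

f'(y) = -9y^2 + 4y - 7.
f(0) = 4, f'(0) = -7, so y_1 = 0 - 4/(-7) = 4/7.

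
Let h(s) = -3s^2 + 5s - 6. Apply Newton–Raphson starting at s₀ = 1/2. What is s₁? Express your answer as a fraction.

21/8

h'(s) = -6s + 5.
h(1/2) = -17/4, h'(1/2) = 2, so s₁ = (1/2) - (-17/4)/2 = 21/8.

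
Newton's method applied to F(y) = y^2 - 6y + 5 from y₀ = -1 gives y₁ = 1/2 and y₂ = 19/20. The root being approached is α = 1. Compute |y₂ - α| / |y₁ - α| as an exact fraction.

1/10

y₁ - α = 1/2 - 1 = -1/2, so |y₁ - α| = 1/2.
y₂ - α = 19/20 - 1 = -1/20, so |y₂ - α| = 1/20.
Ratio = (1/20) / (1/2) = 1/10.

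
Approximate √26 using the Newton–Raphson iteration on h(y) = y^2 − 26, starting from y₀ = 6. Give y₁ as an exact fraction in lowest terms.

31/6

h'(y) = 2y.
h(6) = 10, h'(6) = 12, so y₁ = 6 − 10/12 = 31/6.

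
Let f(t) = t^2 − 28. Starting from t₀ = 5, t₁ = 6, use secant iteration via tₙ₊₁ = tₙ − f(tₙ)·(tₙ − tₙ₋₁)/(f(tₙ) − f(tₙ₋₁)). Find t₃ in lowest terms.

f(5) = −3, f(6) = 8. t₂ = 6 − 8·(6 − 5)/(8 − (−3)) = 58/11.
f(6) = 8, f(58/11) = −24/121. t₃ = (58/11) − (−24/121)·((58/11) − 6)/((−24/121) − 8) = 164/31.

164/31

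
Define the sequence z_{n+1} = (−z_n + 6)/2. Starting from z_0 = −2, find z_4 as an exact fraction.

7/4

z_1 = (−(−2) + 6)/2 = 4.
z_2 = (−4 + 6)/2 = 1.
z_3 = (−1 + 6)/2 = 5/2.
z_4 = (−(5/2) + 6)/2 = 7/4.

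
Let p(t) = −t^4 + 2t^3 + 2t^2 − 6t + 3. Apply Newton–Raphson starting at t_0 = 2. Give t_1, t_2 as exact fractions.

t_1 = 11/6, t_2 = 477/272

p'(t) = −4t^3 + 6t^2 + 4t − 6.
p(2) = −1, p'(2) = −6, so t_1 = 2 − (−1)/(−6) = 11/6.
p(11/6) = −325/1296, p'(11/6) = −85/27, so t_2 = (11/6) − (−325/1296)/(−85/27) = 477/272.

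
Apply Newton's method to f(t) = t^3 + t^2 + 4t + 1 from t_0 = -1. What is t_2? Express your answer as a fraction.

f'(t) = 3t^2 + 2t + 4.
f(-1) = -3, f'(-1) = 5, so t_1 = (-1) - (-3)/5 = -2/5.
f(-2/5) = -63/125, f'(-2/5) = 92/25, so t_2 = (-2/5) - (-63/125)/(92/25) = -121/460.

-121/460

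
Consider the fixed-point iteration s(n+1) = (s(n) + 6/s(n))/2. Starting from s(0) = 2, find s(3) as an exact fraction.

4801/1960

s(1) = (2 + 6/2)/2 = 5/2.
s(2) = (5/2 + 6/(5/2))/2 = 49/20.
s(3) = (49/20 + 6/(49/20))/2 = 4801/1960.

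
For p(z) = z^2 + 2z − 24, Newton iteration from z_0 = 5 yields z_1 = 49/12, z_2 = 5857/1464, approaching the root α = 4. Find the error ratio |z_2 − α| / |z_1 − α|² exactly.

z_1 − α = 49/12 − 4 = 1/12, so |z_1 − α| = 1/12.
z_2 − α = 5857/1464 − 4 = 1/1464, so |z_2 − α| = 1/1464.
|z_1 − α|² = 1/144.
Ratio = (1/1464) / (1/144) = 6/61.

6/61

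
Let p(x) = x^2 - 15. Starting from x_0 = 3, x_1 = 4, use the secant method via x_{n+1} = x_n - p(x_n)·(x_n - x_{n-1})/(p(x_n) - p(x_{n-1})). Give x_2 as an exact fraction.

p(3) = -6, p(4) = 1. x_2 = 4 - 1·(4 - 3)/(1 - (-6)) = 27/7.

27/7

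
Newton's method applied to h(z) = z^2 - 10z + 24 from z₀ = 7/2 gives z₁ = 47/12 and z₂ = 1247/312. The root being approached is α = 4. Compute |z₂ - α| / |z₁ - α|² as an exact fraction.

z₁ - α = 47/12 - 4 = -1/12, so |z₁ - α| = 1/12.
z₂ - α = 1247/312 - 4 = -1/312, so |z₂ - α| = 1/312.
|z₁ - α|² = 1/144.
Ratio = (1/312) / (1/144) = 6/13.

6/13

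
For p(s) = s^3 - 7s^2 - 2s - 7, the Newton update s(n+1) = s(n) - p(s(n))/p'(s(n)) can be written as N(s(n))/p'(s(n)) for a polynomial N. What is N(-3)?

p'(s) = 3s^2 - 14s - 2.
N(s) = s·p'(s) - p(s) = s·(3s^2 - 14s - 2) - (s^3 - 7s^2 - 2s - 7) = 2s^3 - 7s^2 + 7.
N(-3) = -110.

-110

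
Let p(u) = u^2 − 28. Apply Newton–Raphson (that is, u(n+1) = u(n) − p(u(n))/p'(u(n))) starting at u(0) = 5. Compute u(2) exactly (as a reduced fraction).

p'(u) = 2u.
p(5) = −3, p'(5) = 10, so u(1) = 5 − (−3)/10 = 53/10.
p(53/10) = 9/100, p'(53/10) = 53/5, so u(2) = (53/10) − (9/100)/(53/5) = 5609/1060.

5609/1060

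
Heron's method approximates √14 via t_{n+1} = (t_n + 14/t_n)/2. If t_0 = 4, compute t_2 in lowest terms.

449/120

t_1 = (4 + 14/4)/2 = 15/4.
t_2 = (15/4 + 14/(15/4))/2 = 449/120.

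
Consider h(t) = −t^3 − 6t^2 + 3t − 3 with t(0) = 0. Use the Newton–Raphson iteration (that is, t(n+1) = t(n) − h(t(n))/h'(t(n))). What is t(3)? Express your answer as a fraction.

h'(t) = −3t^2 − 12t + 3.
h(0) = −3, h'(0) = 3, so t(1) = 0 − (−3)/3 = 1.
h(1) = −7, h'(1) = −12, so t(2) = 1 − (−7)/(−12) = 5/12.
h(5/12) = −4949/1728, h'(5/12) = −121/48, so t(3) = (5/12) − (−4949/1728)/(−121/48) = −1567/2178.

−1567/2178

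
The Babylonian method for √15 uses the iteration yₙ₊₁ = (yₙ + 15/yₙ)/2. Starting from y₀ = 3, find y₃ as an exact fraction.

y₁ = (3 + 15/3)/2 = 4.
y₂ = (4 + 15/4)/2 = 31/8.
y₃ = (31/8 + 15/(31/8))/2 = 1921/496.

1921/496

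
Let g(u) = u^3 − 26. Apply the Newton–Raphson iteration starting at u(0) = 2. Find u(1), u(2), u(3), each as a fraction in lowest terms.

g'(u) = 3u^2.
g(2) = −18, g'(2) = 12, so u(1) = 2 − (−18)/12 = 7/2.
g(7/2) = 135/8, g'(7/2) = 147/4, so u(2) = (7/2) − (135/8)/(147/4) = 149/49.
g(149/49) = 249075/117649, g'(149/49) = 66603/2401, so u(3) = (149/49) − (249075/117649)/(66603/2401) = 3224924/1087849.

u(1) = 7/2, u(2) = 149/49, u(3) = 3224924/1087849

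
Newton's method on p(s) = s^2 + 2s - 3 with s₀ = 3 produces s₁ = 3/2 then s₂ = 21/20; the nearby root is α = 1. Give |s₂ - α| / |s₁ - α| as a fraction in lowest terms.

s₁ - α = 3/2 - 1 = 1/2, so |s₁ - α| = 1/2.
s₂ - α = 21/20 - 1 = 1/20, so |s₂ - α| = 1/20.
Ratio = (1/20) / (1/2) = 1/10.

1/10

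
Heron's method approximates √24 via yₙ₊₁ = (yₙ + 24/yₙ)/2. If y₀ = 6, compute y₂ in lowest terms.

49/10

y₁ = (6 + 24/6)/2 = 5.
y₂ = (5 + 24/5)/2 = 49/10.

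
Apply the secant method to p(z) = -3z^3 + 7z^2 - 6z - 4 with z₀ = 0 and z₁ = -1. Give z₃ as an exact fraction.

p(0) = -4, p(-1) = 12. z₂ = (-1) - 12·((-1) - 0)/(12 - (-4)) = -1/4.
p(-1) = 12, p(-1/4) = -129/64. z₃ = (-1/4) - (-129/64)·((-1/4) - (-1))/((-129/64) - 12) = -107/299.

-107/299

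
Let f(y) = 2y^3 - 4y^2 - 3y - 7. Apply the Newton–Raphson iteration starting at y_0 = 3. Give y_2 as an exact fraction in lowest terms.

1435909/491265

f'(y) = 6y^2 - 8y - 3.
f(3) = 2, f'(3) = 27, so y_1 = 3 - 2/27 = 79/27.
f(79/27) = 1496/19683, f'(79/27) = 6065/243, so y_2 = (79/27) - (1496/19683)/(6065/243) = 1435909/491265.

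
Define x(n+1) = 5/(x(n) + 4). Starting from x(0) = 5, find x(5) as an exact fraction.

5205/5209

x(1) = 5/(5 + 4) = 5/9.
x(2) = 5/(5/9 + 4) = 45/41.
x(3) = 5/(45/41 + 4) = 205/209.
x(4) = 5/(205/209 + 4) = 1045/1041.
x(5) = 5/(1045/1041 + 4) = 5205/5209.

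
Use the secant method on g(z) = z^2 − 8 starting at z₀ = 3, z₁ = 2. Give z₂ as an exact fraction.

g(3) = 1, g(2) = −4. z₂ = 2 − (−4)·(2 − 3)/((−4) − 1) = 14/5.

14/5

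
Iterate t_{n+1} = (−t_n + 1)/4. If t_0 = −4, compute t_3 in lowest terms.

17/64

t_1 = (−(−4) + 1)/4 = 5/4.
t_2 = (−(5/4) + 1)/4 = −1/16.
t_3 = (−(−1/16) + 1)/4 = 17/64.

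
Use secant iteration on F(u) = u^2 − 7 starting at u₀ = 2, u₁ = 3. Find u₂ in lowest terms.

13/5

F(2) = −3, F(3) = 2. u₂ = 3 − 2·(3 − 2)/(2 − (−3)) = 13/5.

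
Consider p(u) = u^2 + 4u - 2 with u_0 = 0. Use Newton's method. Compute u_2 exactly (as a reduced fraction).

9/20

p'(u) = 2u + 4.
p(0) = -2, p'(0) = 4, so u_1 = 0 - (-2)/4 = 1/2.
p(1/2) = 1/4, p'(1/2) = 5, so u_2 = (1/2) - (1/4)/5 = 9/20.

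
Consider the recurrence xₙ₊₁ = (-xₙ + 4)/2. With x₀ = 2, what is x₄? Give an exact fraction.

11/8

x₁ = (-2 + 4)/2 = 1.
x₂ = (-1 + 4)/2 = 3/2.
x₃ = (-(3/2) + 4)/2 = 5/4.
x₄ = (-(5/4) + 4)/2 = 11/8.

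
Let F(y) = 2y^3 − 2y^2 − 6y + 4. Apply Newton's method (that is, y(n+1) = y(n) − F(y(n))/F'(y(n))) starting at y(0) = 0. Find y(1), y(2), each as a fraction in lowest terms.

F'(y) = 6y^2 − 4y − 6.
F(0) = 4, F'(0) = −6, so y(1) = 0 − 4/(−6) = 2/3.
F(2/3) = −8/27, F'(2/3) = −6, so y(2) = (2/3) − (−8/27)/(−6) = 50/81.

y(1) = 2/3, y(2) = 50/81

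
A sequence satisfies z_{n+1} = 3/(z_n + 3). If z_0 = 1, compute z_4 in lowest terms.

19/24

z_1 = 3/(1 + 3) = 3/4.
z_2 = 3/(3/4 + 3) = 4/5.
z_3 = 3/(4/5 + 3) = 15/19.
z_4 = 3/(15/19 + 3) = 19/24.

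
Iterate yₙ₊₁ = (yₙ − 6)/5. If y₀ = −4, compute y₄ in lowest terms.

−188/125

y₁ = ((−4) − 6)/5 = −2.
y₂ = ((−2) − 6)/5 = −8/5.
y₃ = ((−8/5) − 6)/5 = −38/25.
y₄ = ((−38/25) − 6)/5 = −188/125.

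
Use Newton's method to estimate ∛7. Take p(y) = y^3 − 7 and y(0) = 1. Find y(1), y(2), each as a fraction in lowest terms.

p'(y) = 3y^2.
p(1) = −6, p'(1) = 3, so y(1) = 1 − (−6)/3 = 3.
p(3) = 20, p'(3) = 27, so y(2) = 3 − 20/27 = 61/27.

y(1) = 3, y(2) = 61/27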